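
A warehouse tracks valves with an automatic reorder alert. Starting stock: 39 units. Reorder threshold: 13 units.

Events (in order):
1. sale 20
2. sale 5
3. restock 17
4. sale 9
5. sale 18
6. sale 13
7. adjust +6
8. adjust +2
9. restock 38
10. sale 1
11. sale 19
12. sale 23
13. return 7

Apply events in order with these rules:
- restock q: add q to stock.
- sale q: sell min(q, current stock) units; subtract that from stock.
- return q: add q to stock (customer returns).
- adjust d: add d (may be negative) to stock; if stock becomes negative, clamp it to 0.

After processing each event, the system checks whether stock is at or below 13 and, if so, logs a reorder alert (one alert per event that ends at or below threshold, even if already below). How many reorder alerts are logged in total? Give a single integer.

Processing events:
Start: stock = 39
  Event 1 (sale 20): sell min(20,39)=20. stock: 39 - 20 = 19. total_sold = 20
  Event 2 (sale 5): sell min(5,19)=5. stock: 19 - 5 = 14. total_sold = 25
  Event 3 (restock 17): 14 + 17 = 31
  Event 4 (sale 9): sell min(9,31)=9. stock: 31 - 9 = 22. total_sold = 34
  Event 5 (sale 18): sell min(18,22)=18. stock: 22 - 18 = 4. total_sold = 52
  Event 6 (sale 13): sell min(13,4)=4. stock: 4 - 4 = 0. total_sold = 56
  Event 7 (adjust +6): 0 + 6 = 6
  Event 8 (adjust +2): 6 + 2 = 8
  Event 9 (restock 38): 8 + 38 = 46
  Event 10 (sale 1): sell min(1,46)=1. stock: 46 - 1 = 45. total_sold = 57
  Event 11 (sale 19): sell min(19,45)=19. stock: 45 - 19 = 26. total_sold = 76
  Event 12 (sale 23): sell min(23,26)=23. stock: 26 - 23 = 3. total_sold = 99
  Event 13 (return 7): 3 + 7 = 10
Final: stock = 10, total_sold = 99

Checking against threshold 13:
  After event 1: stock=19 > 13
  After event 2: stock=14 > 13
  After event 3: stock=31 > 13
  After event 4: stock=22 > 13
  After event 5: stock=4 <= 13 -> ALERT
  After event 6: stock=0 <= 13 -> ALERT
  After event 7: stock=6 <= 13 -> ALERT
  After event 8: stock=8 <= 13 -> ALERT
  After event 9: stock=46 > 13
  After event 10: stock=45 > 13
  After event 11: stock=26 > 13
  After event 12: stock=3 <= 13 -> ALERT
  After event 13: stock=10 <= 13 -> ALERT
Alert events: [5, 6, 7, 8, 12, 13]. Count = 6

Answer: 6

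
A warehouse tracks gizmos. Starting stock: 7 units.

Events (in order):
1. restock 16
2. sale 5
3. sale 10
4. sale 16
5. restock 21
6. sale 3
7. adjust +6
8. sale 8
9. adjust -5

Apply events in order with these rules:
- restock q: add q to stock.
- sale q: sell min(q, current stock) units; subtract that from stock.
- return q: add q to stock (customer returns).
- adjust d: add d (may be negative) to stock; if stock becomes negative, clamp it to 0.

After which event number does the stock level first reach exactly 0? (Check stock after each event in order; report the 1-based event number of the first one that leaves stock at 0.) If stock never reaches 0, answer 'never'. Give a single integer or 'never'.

Processing events:
Start: stock = 7
  Event 1 (restock 16): 7 + 16 = 23
  Event 2 (sale 5): sell min(5,23)=5. stock: 23 - 5 = 18. total_sold = 5
  Event 3 (sale 10): sell min(10,18)=10. stock: 18 - 10 = 8. total_sold = 15
  Event 4 (sale 16): sell min(16,8)=8. stock: 8 - 8 = 0. total_sold = 23
  Event 5 (restock 21): 0 + 21 = 21
  Event 6 (sale 3): sell min(3,21)=3. stock: 21 - 3 = 18. total_sold = 26
  Event 7 (adjust +6): 18 + 6 = 24
  Event 8 (sale 8): sell min(8,24)=8. stock: 24 - 8 = 16. total_sold = 34
  Event 9 (adjust -5): 16 + -5 = 11
Final: stock = 11, total_sold = 34

First zero at event 4.

Answer: 4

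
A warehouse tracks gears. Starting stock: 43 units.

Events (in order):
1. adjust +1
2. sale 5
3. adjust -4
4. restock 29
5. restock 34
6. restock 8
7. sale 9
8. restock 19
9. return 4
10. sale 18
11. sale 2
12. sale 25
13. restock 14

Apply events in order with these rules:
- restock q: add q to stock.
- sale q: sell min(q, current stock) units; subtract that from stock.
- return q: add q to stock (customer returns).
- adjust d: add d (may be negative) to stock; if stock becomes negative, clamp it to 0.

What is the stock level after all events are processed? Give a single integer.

Answer: 89

Derivation:
Processing events:
Start: stock = 43
  Event 1 (adjust +1): 43 + 1 = 44
  Event 2 (sale 5): sell min(5,44)=5. stock: 44 - 5 = 39. total_sold = 5
  Event 3 (adjust -4): 39 + -4 = 35
  Event 4 (restock 29): 35 + 29 = 64
  Event 5 (restock 34): 64 + 34 = 98
  Event 6 (restock 8): 98 + 8 = 106
  Event 7 (sale 9): sell min(9,106)=9. stock: 106 - 9 = 97. total_sold = 14
  Event 8 (restock 19): 97 + 19 = 116
  Event 9 (return 4): 116 + 4 = 120
  Event 10 (sale 18): sell min(18,120)=18. stock: 120 - 18 = 102. total_sold = 32
  Event 11 (sale 2): sell min(2,102)=2. stock: 102 - 2 = 100. total_sold = 34
  Event 12 (sale 25): sell min(25,100)=25. stock: 100 - 25 = 75. total_sold = 59
  Event 13 (restock 14): 75 + 14 = 89
Final: stock = 89, total_sold = 59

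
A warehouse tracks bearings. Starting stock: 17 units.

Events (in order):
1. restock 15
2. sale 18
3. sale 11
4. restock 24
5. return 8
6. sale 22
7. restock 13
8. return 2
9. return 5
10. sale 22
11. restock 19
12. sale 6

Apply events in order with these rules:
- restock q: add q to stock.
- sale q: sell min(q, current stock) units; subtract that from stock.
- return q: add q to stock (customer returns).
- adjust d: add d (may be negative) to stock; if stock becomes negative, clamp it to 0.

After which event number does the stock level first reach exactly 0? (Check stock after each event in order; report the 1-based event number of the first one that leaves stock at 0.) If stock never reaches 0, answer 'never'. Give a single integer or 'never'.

Answer: never

Derivation:
Processing events:
Start: stock = 17
  Event 1 (restock 15): 17 + 15 = 32
  Event 2 (sale 18): sell min(18,32)=18. stock: 32 - 18 = 14. total_sold = 18
  Event 3 (sale 11): sell min(11,14)=11. stock: 14 - 11 = 3. total_sold = 29
  Event 4 (restock 24): 3 + 24 = 27
  Event 5 (return 8): 27 + 8 = 35
  Event 6 (sale 22): sell min(22,35)=22. stock: 35 - 22 = 13. total_sold = 51
  Event 7 (restock 13): 13 + 13 = 26
  Event 8 (return 2): 26 + 2 = 28
  Event 9 (return 5): 28 + 5 = 33
  Event 10 (sale 22): sell min(22,33)=22. stock: 33 - 22 = 11. total_sold = 73
  Event 11 (restock 19): 11 + 19 = 30
  Event 12 (sale 6): sell min(6,30)=6. stock: 30 - 6 = 24. total_sold = 79
Final: stock = 24, total_sold = 79

Stock never reaches 0.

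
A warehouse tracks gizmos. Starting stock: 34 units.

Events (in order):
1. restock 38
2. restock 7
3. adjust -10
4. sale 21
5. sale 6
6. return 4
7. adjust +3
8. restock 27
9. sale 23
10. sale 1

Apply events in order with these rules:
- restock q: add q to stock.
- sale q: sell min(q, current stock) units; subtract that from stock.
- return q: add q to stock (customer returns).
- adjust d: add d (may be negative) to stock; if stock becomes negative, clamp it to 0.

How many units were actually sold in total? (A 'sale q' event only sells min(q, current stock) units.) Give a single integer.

Answer: 51

Derivation:
Processing events:
Start: stock = 34
  Event 1 (restock 38): 34 + 38 = 72
  Event 2 (restock 7): 72 + 7 = 79
  Event 3 (adjust -10): 79 + -10 = 69
  Event 4 (sale 21): sell min(21,69)=21. stock: 69 - 21 = 48. total_sold = 21
  Event 5 (sale 6): sell min(6,48)=6. stock: 48 - 6 = 42. total_sold = 27
  Event 6 (return 4): 42 + 4 = 46
  Event 7 (adjust +3): 46 + 3 = 49
  Event 8 (restock 27): 49 + 27 = 76
  Event 9 (sale 23): sell min(23,76)=23. stock: 76 - 23 = 53. total_sold = 50
  Event 10 (sale 1): sell min(1,53)=1. stock: 53 - 1 = 52. total_sold = 51
Final: stock = 52, total_sold = 51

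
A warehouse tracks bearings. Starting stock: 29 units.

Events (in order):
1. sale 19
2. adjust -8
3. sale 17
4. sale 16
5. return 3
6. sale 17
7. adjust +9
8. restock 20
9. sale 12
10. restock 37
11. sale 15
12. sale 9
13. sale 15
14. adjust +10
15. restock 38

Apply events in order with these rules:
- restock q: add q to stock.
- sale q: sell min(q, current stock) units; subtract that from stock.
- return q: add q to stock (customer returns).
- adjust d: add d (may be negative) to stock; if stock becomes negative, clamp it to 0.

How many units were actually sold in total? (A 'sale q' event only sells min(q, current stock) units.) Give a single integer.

Answer: 75

Derivation:
Processing events:
Start: stock = 29
  Event 1 (sale 19): sell min(19,29)=19. stock: 29 - 19 = 10. total_sold = 19
  Event 2 (adjust -8): 10 + -8 = 2
  Event 3 (sale 17): sell min(17,2)=2. stock: 2 - 2 = 0. total_sold = 21
  Event 4 (sale 16): sell min(16,0)=0. stock: 0 - 0 = 0. total_sold = 21
  Event 5 (return 3): 0 + 3 = 3
  Event 6 (sale 17): sell min(17,3)=3. stock: 3 - 3 = 0. total_sold = 24
  Event 7 (adjust +9): 0 + 9 = 9
  Event 8 (restock 20): 9 + 20 = 29
  Event 9 (sale 12): sell min(12,29)=12. stock: 29 - 12 = 17. total_sold = 36
  Event 10 (restock 37): 17 + 37 = 54
  Event 11 (sale 15): sell min(15,54)=15. stock: 54 - 15 = 39. total_sold = 51
  Event 12 (sale 9): sell min(9,39)=9. stock: 39 - 9 = 30. total_sold = 60
  Event 13 (sale 15): sell min(15,30)=15. stock: 30 - 15 = 15. total_sold = 75
  Event 14 (adjust +10): 15 + 10 = 25
  Event 15 (restock 38): 25 + 38 = 63
Final: stock = 63, total_sold = 75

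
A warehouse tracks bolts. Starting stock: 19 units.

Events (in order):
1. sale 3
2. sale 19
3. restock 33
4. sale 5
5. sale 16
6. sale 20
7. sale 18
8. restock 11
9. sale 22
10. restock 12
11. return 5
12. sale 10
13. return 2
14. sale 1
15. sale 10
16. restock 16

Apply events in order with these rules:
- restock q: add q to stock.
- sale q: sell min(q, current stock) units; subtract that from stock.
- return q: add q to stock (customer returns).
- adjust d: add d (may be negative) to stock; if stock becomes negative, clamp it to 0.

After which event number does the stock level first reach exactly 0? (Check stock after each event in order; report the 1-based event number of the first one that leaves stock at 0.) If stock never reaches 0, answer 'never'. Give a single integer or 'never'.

Processing events:
Start: stock = 19
  Event 1 (sale 3): sell min(3,19)=3. stock: 19 - 3 = 16. total_sold = 3
  Event 2 (sale 19): sell min(19,16)=16. stock: 16 - 16 = 0. total_sold = 19
  Event 3 (restock 33): 0 + 33 = 33
  Event 4 (sale 5): sell min(5,33)=5. stock: 33 - 5 = 28. total_sold = 24
  Event 5 (sale 16): sell min(16,28)=16. stock: 28 - 16 = 12. total_sold = 40
  Event 6 (sale 20): sell min(20,12)=12. stock: 12 - 12 = 0. total_sold = 52
  Event 7 (sale 18): sell min(18,0)=0. stock: 0 - 0 = 0. total_sold = 52
  Event 8 (restock 11): 0 + 11 = 11
  Event 9 (sale 22): sell min(22,11)=11. stock: 11 - 11 = 0. total_sold = 63
  Event 10 (restock 12): 0 + 12 = 12
  Event 11 (return 5): 12 + 5 = 17
  Event 12 (sale 10): sell min(10,17)=10. stock: 17 - 10 = 7. total_sold = 73
  Event 13 (return 2): 7 + 2 = 9
  Event 14 (sale 1): sell min(1,9)=1. stock: 9 - 1 = 8. total_sold = 74
  Event 15 (sale 10): sell min(10,8)=8. stock: 8 - 8 = 0. total_sold = 82
  Event 16 (restock 16): 0 + 16 = 16
Final: stock = 16, total_sold = 82

First zero at event 2.

Answer: 2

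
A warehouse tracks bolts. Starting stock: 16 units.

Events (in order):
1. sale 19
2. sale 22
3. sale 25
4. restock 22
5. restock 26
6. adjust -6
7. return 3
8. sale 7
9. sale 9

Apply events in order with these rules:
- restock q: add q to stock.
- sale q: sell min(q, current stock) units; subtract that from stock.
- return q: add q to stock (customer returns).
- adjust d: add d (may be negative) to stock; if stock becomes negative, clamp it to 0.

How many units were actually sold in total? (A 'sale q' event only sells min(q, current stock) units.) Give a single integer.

Processing events:
Start: stock = 16
  Event 1 (sale 19): sell min(19,16)=16. stock: 16 - 16 = 0. total_sold = 16
  Event 2 (sale 22): sell min(22,0)=0. stock: 0 - 0 = 0. total_sold = 16
  Event 3 (sale 25): sell min(25,0)=0. stock: 0 - 0 = 0. total_sold = 16
  Event 4 (restock 22): 0 + 22 = 22
  Event 5 (restock 26): 22 + 26 = 48
  Event 6 (adjust -6): 48 + -6 = 42
  Event 7 (return 3): 42 + 3 = 45
  Event 8 (sale 7): sell min(7,45)=7. stock: 45 - 7 = 38. total_sold = 23
  Event 9 (sale 9): sell min(9,38)=9. stock: 38 - 9 = 29. total_sold = 32
Final: stock = 29, total_sold = 32

Answer: 32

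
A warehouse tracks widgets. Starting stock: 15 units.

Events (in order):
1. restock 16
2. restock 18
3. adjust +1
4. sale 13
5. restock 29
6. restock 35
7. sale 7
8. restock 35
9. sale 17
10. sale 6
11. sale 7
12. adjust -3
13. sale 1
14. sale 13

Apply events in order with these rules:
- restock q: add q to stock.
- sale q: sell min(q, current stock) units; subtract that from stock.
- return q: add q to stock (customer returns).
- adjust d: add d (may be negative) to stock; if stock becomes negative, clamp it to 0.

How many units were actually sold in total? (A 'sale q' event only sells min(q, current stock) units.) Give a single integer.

Processing events:
Start: stock = 15
  Event 1 (restock 16): 15 + 16 = 31
  Event 2 (restock 18): 31 + 18 = 49
  Event 3 (adjust +1): 49 + 1 = 50
  Event 4 (sale 13): sell min(13,50)=13. stock: 50 - 13 = 37. total_sold = 13
  Event 5 (restock 29): 37 + 29 = 66
  Event 6 (restock 35): 66 + 35 = 101
  Event 7 (sale 7): sell min(7,101)=7. stock: 101 - 7 = 94. total_sold = 20
  Event 8 (restock 35): 94 + 35 = 129
  Event 9 (sale 17): sell min(17,129)=17. stock: 129 - 17 = 112. total_sold = 37
  Event 10 (sale 6): sell min(6,112)=6. stock: 112 - 6 = 106. total_sold = 43
  Event 11 (sale 7): sell min(7,106)=7. stock: 106 - 7 = 99. total_sold = 50
  Event 12 (adjust -3): 99 + -3 = 96
  Event 13 (sale 1): sell min(1,96)=1. stock: 96 - 1 = 95. total_sold = 51
  Event 14 (sale 13): sell min(13,95)=13. stock: 95 - 13 = 82. total_sold = 64
Final: stock = 82, total_sold = 64

Answer: 64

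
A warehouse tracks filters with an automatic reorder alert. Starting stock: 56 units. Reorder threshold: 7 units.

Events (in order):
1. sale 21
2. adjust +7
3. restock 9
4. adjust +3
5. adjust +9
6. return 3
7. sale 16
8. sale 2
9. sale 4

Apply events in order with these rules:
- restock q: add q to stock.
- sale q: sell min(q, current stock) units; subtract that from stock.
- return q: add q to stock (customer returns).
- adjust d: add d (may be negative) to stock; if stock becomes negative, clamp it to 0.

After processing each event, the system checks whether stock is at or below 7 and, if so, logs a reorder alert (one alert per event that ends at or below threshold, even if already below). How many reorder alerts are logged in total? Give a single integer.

Answer: 0

Derivation:
Processing events:
Start: stock = 56
  Event 1 (sale 21): sell min(21,56)=21. stock: 56 - 21 = 35. total_sold = 21
  Event 2 (adjust +7): 35 + 7 = 42
  Event 3 (restock 9): 42 + 9 = 51
  Event 4 (adjust +3): 51 + 3 = 54
  Event 5 (adjust +9): 54 + 9 = 63
  Event 6 (return 3): 63 + 3 = 66
  Event 7 (sale 16): sell min(16,66)=16. stock: 66 - 16 = 50. total_sold = 37
  Event 8 (sale 2): sell min(2,50)=2. stock: 50 - 2 = 48. total_sold = 39
  Event 9 (sale 4): sell min(4,48)=4. stock: 48 - 4 = 44. total_sold = 43
Final: stock = 44, total_sold = 43

Checking against threshold 7:
  After event 1: stock=35 > 7
  After event 2: stock=42 > 7
  After event 3: stock=51 > 7
  After event 4: stock=54 > 7
  After event 5: stock=63 > 7
  After event 6: stock=66 > 7
  After event 7: stock=50 > 7
  After event 8: stock=48 > 7
  After event 9: stock=44 > 7
Alert events: []. Count = 0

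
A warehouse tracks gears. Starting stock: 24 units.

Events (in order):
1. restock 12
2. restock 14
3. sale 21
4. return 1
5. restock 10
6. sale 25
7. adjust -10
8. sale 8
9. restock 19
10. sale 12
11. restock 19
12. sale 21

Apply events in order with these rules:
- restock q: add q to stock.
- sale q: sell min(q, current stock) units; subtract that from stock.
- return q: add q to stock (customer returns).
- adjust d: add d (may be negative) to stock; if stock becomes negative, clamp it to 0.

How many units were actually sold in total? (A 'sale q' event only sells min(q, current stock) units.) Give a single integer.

Processing events:
Start: stock = 24
  Event 1 (restock 12): 24 + 12 = 36
  Event 2 (restock 14): 36 + 14 = 50
  Event 3 (sale 21): sell min(21,50)=21. stock: 50 - 21 = 29. total_sold = 21
  Event 4 (return 1): 29 + 1 = 30
  Event 5 (restock 10): 30 + 10 = 40
  Event 6 (sale 25): sell min(25,40)=25. stock: 40 - 25 = 15. total_sold = 46
  Event 7 (adjust -10): 15 + -10 = 5
  Event 8 (sale 8): sell min(8,5)=5. stock: 5 - 5 = 0. total_sold = 51
  Event 9 (restock 19): 0 + 19 = 19
  Event 10 (sale 12): sell min(12,19)=12. stock: 19 - 12 = 7. total_sold = 63
  Event 11 (restock 19): 7 + 19 = 26
  Event 12 (sale 21): sell min(21,26)=21. stock: 26 - 21 = 5. total_sold = 84
Final: stock = 5, total_sold = 84

Answer: 84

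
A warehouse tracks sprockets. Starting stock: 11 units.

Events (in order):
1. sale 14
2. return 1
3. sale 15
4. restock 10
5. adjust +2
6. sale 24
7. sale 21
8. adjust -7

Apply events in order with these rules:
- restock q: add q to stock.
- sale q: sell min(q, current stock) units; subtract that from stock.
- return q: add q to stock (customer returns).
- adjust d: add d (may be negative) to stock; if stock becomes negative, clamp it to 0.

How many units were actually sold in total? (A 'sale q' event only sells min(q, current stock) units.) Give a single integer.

Processing events:
Start: stock = 11
  Event 1 (sale 14): sell min(14,11)=11. stock: 11 - 11 = 0. total_sold = 11
  Event 2 (return 1): 0 + 1 = 1
  Event 3 (sale 15): sell min(15,1)=1. stock: 1 - 1 = 0. total_sold = 12
  Event 4 (restock 10): 0 + 10 = 10
  Event 5 (adjust +2): 10 + 2 = 12
  Event 6 (sale 24): sell min(24,12)=12. stock: 12 - 12 = 0. total_sold = 24
  Event 7 (sale 21): sell min(21,0)=0. stock: 0 - 0 = 0. total_sold = 24
  Event 8 (adjust -7): 0 + -7 = 0 (clamped to 0)
Final: stock = 0, total_sold = 24

Answer: 24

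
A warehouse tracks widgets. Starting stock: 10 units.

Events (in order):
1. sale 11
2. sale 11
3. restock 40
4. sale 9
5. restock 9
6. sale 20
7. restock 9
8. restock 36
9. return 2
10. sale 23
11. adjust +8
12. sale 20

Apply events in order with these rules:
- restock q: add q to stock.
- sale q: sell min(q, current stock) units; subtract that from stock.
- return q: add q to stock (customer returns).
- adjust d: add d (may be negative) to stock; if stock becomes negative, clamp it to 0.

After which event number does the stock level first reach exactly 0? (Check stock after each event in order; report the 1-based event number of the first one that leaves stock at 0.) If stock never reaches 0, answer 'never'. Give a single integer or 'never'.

Processing events:
Start: stock = 10
  Event 1 (sale 11): sell min(11,10)=10. stock: 10 - 10 = 0. total_sold = 10
  Event 2 (sale 11): sell min(11,0)=0. stock: 0 - 0 = 0. total_sold = 10
  Event 3 (restock 40): 0 + 40 = 40
  Event 4 (sale 9): sell min(9,40)=9. stock: 40 - 9 = 31. total_sold = 19
  Event 5 (restock 9): 31 + 9 = 40
  Event 6 (sale 20): sell min(20,40)=20. stock: 40 - 20 = 20. total_sold = 39
  Event 7 (restock 9): 20 + 9 = 29
  Event 8 (restock 36): 29 + 36 = 65
  Event 9 (return 2): 65 + 2 = 67
  Event 10 (sale 23): sell min(23,67)=23. stock: 67 - 23 = 44. total_sold = 62
  Event 11 (adjust +8): 44 + 8 = 52
  Event 12 (sale 20): sell min(20,52)=20. stock: 52 - 20 = 32. total_sold = 82
Final: stock = 32, total_sold = 82

First zero at event 1.

Answer: 1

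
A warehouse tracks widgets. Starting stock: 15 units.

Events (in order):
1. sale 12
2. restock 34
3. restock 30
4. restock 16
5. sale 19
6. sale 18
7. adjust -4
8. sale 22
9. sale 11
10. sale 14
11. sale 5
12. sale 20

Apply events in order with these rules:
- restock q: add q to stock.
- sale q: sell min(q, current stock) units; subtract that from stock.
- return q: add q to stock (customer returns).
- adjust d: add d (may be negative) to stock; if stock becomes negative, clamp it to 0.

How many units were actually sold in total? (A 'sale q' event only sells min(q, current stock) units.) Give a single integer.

Processing events:
Start: stock = 15
  Event 1 (sale 12): sell min(12,15)=12. stock: 15 - 12 = 3. total_sold = 12
  Event 2 (restock 34): 3 + 34 = 37
  Event 3 (restock 30): 37 + 30 = 67
  Event 4 (restock 16): 67 + 16 = 83
  Event 5 (sale 19): sell min(19,83)=19. stock: 83 - 19 = 64. total_sold = 31
  Event 6 (sale 18): sell min(18,64)=18. stock: 64 - 18 = 46. total_sold = 49
  Event 7 (adjust -4): 46 + -4 = 42
  Event 8 (sale 22): sell min(22,42)=22. stock: 42 - 22 = 20. total_sold = 71
  Event 9 (sale 11): sell min(11,20)=11. stock: 20 - 11 = 9. total_sold = 82
  Event 10 (sale 14): sell min(14,9)=9. stock: 9 - 9 = 0. total_sold = 91
  Event 11 (sale 5): sell min(5,0)=0. stock: 0 - 0 = 0. total_sold = 91
  Event 12 (sale 20): sell min(20,0)=0. stock: 0 - 0 = 0. total_sold = 91
Final: stock = 0, total_sold = 91

Answer: 91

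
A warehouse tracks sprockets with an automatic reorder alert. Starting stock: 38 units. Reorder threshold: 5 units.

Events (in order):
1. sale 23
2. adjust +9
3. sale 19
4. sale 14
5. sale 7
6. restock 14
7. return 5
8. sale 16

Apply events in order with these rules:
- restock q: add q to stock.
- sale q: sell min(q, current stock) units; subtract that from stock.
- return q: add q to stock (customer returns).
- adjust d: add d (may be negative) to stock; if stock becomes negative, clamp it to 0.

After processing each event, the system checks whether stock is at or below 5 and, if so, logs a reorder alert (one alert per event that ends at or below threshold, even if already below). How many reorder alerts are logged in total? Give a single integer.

Processing events:
Start: stock = 38
  Event 1 (sale 23): sell min(23,38)=23. stock: 38 - 23 = 15. total_sold = 23
  Event 2 (adjust +9): 15 + 9 = 24
  Event 3 (sale 19): sell min(19,24)=19. stock: 24 - 19 = 5. total_sold = 42
  Event 4 (sale 14): sell min(14,5)=5. stock: 5 - 5 = 0. total_sold = 47
  Event 5 (sale 7): sell min(7,0)=0. stock: 0 - 0 = 0. total_sold = 47
  Event 6 (restock 14): 0 + 14 = 14
  Event 7 (return 5): 14 + 5 = 19
  Event 8 (sale 16): sell min(16,19)=16. stock: 19 - 16 = 3. total_sold = 63
Final: stock = 3, total_sold = 63

Checking against threshold 5:
  After event 1: stock=15 > 5
  After event 2: stock=24 > 5
  After event 3: stock=5 <= 5 -> ALERT
  After event 4: stock=0 <= 5 -> ALERT
  After event 5: stock=0 <= 5 -> ALERT
  After event 6: stock=14 > 5
  After event 7: stock=19 > 5
  After event 8: stock=3 <= 5 -> ALERT
Alert events: [3, 4, 5, 8]. Count = 4

Answer: 4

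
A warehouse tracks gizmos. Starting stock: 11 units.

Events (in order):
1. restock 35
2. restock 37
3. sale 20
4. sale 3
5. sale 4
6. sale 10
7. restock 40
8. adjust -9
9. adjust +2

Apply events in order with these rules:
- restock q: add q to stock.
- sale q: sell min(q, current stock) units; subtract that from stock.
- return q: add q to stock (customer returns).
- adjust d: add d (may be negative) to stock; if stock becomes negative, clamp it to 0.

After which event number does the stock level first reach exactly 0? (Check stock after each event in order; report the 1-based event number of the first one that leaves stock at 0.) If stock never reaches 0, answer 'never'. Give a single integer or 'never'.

Processing events:
Start: stock = 11
  Event 1 (restock 35): 11 + 35 = 46
  Event 2 (restock 37): 46 + 37 = 83
  Event 3 (sale 20): sell min(20,83)=20. stock: 83 - 20 = 63. total_sold = 20
  Event 4 (sale 3): sell min(3,63)=3. stock: 63 - 3 = 60. total_sold = 23
  Event 5 (sale 4): sell min(4,60)=4. stock: 60 - 4 = 56. total_sold = 27
  Event 6 (sale 10): sell min(10,56)=10. stock: 56 - 10 = 46. total_sold = 37
  Event 7 (restock 40): 46 + 40 = 86
  Event 8 (adjust -9): 86 + -9 = 77
  Event 9 (adjust +2): 77 + 2 = 79
Final: stock = 79, total_sold = 37

Stock never reaches 0.

Answer: never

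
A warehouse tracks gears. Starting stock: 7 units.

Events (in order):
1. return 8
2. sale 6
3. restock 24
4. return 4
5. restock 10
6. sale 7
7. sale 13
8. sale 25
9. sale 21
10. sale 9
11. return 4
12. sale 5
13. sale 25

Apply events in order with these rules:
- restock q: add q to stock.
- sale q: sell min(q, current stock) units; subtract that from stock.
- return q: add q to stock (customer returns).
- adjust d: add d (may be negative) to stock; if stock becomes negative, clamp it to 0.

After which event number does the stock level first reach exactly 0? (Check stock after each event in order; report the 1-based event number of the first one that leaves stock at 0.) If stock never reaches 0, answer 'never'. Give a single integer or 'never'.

Answer: 9

Derivation:
Processing events:
Start: stock = 7
  Event 1 (return 8): 7 + 8 = 15
  Event 2 (sale 6): sell min(6,15)=6. stock: 15 - 6 = 9. total_sold = 6
  Event 3 (restock 24): 9 + 24 = 33
  Event 4 (return 4): 33 + 4 = 37
  Event 5 (restock 10): 37 + 10 = 47
  Event 6 (sale 7): sell min(7,47)=7. stock: 47 - 7 = 40. total_sold = 13
  Event 7 (sale 13): sell min(13,40)=13. stock: 40 - 13 = 27. total_sold = 26
  Event 8 (sale 25): sell min(25,27)=25. stock: 27 - 25 = 2. total_sold = 51
  Event 9 (sale 21): sell min(21,2)=2. stock: 2 - 2 = 0. total_sold = 53
  Event 10 (sale 9): sell min(9,0)=0. stock: 0 - 0 = 0. total_sold = 53
  Event 11 (return 4): 0 + 4 = 4
  Event 12 (sale 5): sell min(5,4)=4. stock: 4 - 4 = 0. total_sold = 57
  Event 13 (sale 25): sell min(25,0)=0. stock: 0 - 0 = 0. total_sold = 57
Final: stock = 0, total_sold = 57

First zero at event 9.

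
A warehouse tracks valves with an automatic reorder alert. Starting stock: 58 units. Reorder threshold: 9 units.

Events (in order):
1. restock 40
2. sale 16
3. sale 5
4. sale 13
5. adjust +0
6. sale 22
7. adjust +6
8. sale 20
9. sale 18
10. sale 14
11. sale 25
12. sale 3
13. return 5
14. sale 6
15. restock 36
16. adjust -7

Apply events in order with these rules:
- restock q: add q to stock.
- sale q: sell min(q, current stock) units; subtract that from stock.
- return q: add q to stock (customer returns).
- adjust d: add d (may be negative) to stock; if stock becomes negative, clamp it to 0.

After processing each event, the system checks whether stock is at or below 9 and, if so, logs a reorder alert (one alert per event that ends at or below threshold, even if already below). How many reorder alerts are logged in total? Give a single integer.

Answer: 5

Derivation:
Processing events:
Start: stock = 58
  Event 1 (restock 40): 58 + 40 = 98
  Event 2 (sale 16): sell min(16,98)=16. stock: 98 - 16 = 82. total_sold = 16
  Event 3 (sale 5): sell min(5,82)=5. stock: 82 - 5 = 77. total_sold = 21
  Event 4 (sale 13): sell min(13,77)=13. stock: 77 - 13 = 64. total_sold = 34
  Event 5 (adjust +0): 64 + 0 = 64
  Event 6 (sale 22): sell min(22,64)=22. stock: 64 - 22 = 42. total_sold = 56
  Event 7 (adjust +6): 42 + 6 = 48
  Event 8 (sale 20): sell min(20,48)=20. stock: 48 - 20 = 28. total_sold = 76
  Event 9 (sale 18): sell min(18,28)=18. stock: 28 - 18 = 10. total_sold = 94
  Event 10 (sale 14): sell min(14,10)=10. stock: 10 - 10 = 0. total_sold = 104
  Event 11 (sale 25): sell min(25,0)=0. stock: 0 - 0 = 0. total_sold = 104
  Event 12 (sale 3): sell min(3,0)=0. stock: 0 - 0 = 0. total_sold = 104
  Event 13 (return 5): 0 + 5 = 5
  Event 14 (sale 6): sell min(6,5)=5. stock: 5 - 5 = 0. total_sold = 109
  Event 15 (restock 36): 0 + 36 = 36
  Event 16 (adjust -7): 36 + -7 = 29
Final: stock = 29, total_sold = 109

Checking against threshold 9:
  After event 1: stock=98 > 9
  After event 2: stock=82 > 9
  After event 3: stock=77 > 9
  After event 4: stock=64 > 9
  After event 5: stock=64 > 9
  After event 6: stock=42 > 9
  After event 7: stock=48 > 9
  After event 8: stock=28 > 9
  After event 9: stock=10 > 9
  After event 10: stock=0 <= 9 -> ALERT
  After event 11: stock=0 <= 9 -> ALERT
  After event 12: stock=0 <= 9 -> ALERT
  After event 13: stock=5 <= 9 -> ALERT
  After event 14: stock=0 <= 9 -> ALERT
  After event 15: stock=36 > 9
  After event 16: stock=29 > 9
Alert events: [10, 11, 12, 13, 14]. Count = 5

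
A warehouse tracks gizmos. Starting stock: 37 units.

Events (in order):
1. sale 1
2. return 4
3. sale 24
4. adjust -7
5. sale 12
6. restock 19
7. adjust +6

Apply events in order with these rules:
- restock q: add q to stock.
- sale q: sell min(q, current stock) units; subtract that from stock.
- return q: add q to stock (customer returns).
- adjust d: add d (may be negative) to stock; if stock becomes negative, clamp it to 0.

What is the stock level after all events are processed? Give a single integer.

Processing events:
Start: stock = 37
  Event 1 (sale 1): sell min(1,37)=1. stock: 37 - 1 = 36. total_sold = 1
  Event 2 (return 4): 36 + 4 = 40
  Event 3 (sale 24): sell min(24,40)=24. stock: 40 - 24 = 16. total_sold = 25
  Event 4 (adjust -7): 16 + -7 = 9
  Event 5 (sale 12): sell min(12,9)=9. stock: 9 - 9 = 0. total_sold = 34
  Event 6 (restock 19): 0 + 19 = 19
  Event 7 (adjust +6): 19 + 6 = 25
Final: stock = 25, total_sold = 34

Answer: 25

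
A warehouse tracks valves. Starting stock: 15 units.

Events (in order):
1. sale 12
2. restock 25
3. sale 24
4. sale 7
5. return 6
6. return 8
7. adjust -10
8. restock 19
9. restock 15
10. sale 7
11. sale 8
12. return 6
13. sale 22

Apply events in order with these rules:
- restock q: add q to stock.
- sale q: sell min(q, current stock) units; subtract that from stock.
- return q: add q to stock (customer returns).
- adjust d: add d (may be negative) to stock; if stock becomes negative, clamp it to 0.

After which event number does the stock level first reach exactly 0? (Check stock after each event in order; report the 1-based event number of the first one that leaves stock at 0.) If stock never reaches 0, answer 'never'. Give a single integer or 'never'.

Processing events:
Start: stock = 15
  Event 1 (sale 12): sell min(12,15)=12. stock: 15 - 12 = 3. total_sold = 12
  Event 2 (restock 25): 3 + 25 = 28
  Event 3 (sale 24): sell min(24,28)=24. stock: 28 - 24 = 4. total_sold = 36
  Event 4 (sale 7): sell min(7,4)=4. stock: 4 - 4 = 0. total_sold = 40
  Event 5 (return 6): 0 + 6 = 6
  Event 6 (return 8): 6 + 8 = 14
  Event 7 (adjust -10): 14 + -10 = 4
  Event 8 (restock 19): 4 + 19 = 23
  Event 9 (restock 15): 23 + 15 = 38
  Event 10 (sale 7): sell min(7,38)=7. stock: 38 - 7 = 31. total_sold = 47
  Event 11 (sale 8): sell min(8,31)=8. stock: 31 - 8 = 23. total_sold = 55
  Event 12 (return 6): 23 + 6 = 29
  Event 13 (sale 22): sell min(22,29)=22. stock: 29 - 22 = 7. total_sold = 77
Final: stock = 7, total_sold = 77

First zero at event 4.

Answer: 4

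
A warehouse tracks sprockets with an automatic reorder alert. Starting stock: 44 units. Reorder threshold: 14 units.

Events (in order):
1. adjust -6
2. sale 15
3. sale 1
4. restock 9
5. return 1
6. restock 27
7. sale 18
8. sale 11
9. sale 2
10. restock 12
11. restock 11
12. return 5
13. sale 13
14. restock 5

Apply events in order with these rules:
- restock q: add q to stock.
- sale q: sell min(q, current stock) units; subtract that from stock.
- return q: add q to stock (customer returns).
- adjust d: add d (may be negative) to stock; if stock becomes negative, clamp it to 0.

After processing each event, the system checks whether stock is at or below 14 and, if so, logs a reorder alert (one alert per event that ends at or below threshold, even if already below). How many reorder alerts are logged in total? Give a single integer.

Answer: 0

Derivation:
Processing events:
Start: stock = 44
  Event 1 (adjust -6): 44 + -6 = 38
  Event 2 (sale 15): sell min(15,38)=15. stock: 38 - 15 = 23. total_sold = 15
  Event 3 (sale 1): sell min(1,23)=1. stock: 23 - 1 = 22. total_sold = 16
  Event 4 (restock 9): 22 + 9 = 31
  Event 5 (return 1): 31 + 1 = 32
  Event 6 (restock 27): 32 + 27 = 59
  Event 7 (sale 18): sell min(18,59)=18. stock: 59 - 18 = 41. total_sold = 34
  Event 8 (sale 11): sell min(11,41)=11. stock: 41 - 11 = 30. total_sold = 45
  Event 9 (sale 2): sell min(2,30)=2. stock: 30 - 2 = 28. total_sold = 47
  Event 10 (restock 12): 28 + 12 = 40
  Event 11 (restock 11): 40 + 11 = 51
  Event 12 (return 5): 51 + 5 = 56
  Event 13 (sale 13): sell min(13,56)=13. stock: 56 - 13 = 43. total_sold = 60
  Event 14 (restock 5): 43 + 5 = 48
Final: stock = 48, total_sold = 60

Checking against threshold 14:
  After event 1: stock=38 > 14
  After event 2: stock=23 > 14
  After event 3: stock=22 > 14
  After event 4: stock=31 > 14
  After event 5: stock=32 > 14
  After event 6: stock=59 > 14
  After event 7: stock=41 > 14
  After event 8: stock=30 > 14
  After event 9: stock=28 > 14
  After event 10: stock=40 > 14
  After event 11: stock=51 > 14
  After event 12: stock=56 > 14
  After event 13: stock=43 > 14
  After event 14: stock=48 > 14
Alert events: []. Count = 0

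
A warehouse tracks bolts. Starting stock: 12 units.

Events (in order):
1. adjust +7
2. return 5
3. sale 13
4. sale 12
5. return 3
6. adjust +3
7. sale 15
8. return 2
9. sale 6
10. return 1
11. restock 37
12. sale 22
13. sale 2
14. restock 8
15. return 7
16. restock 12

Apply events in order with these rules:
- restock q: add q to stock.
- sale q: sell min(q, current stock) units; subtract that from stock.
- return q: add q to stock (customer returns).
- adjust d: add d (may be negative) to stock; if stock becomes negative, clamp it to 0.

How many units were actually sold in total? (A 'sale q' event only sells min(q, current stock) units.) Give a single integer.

Processing events:
Start: stock = 12
  Event 1 (adjust +7): 12 + 7 = 19
  Event 2 (return 5): 19 + 5 = 24
  Event 3 (sale 13): sell min(13,24)=13. stock: 24 - 13 = 11. total_sold = 13
  Event 4 (sale 12): sell min(12,11)=11. stock: 11 - 11 = 0. total_sold = 24
  Event 5 (return 3): 0 + 3 = 3
  Event 6 (adjust +3): 3 + 3 = 6
  Event 7 (sale 15): sell min(15,6)=6. stock: 6 - 6 = 0. total_sold = 30
  Event 8 (return 2): 0 + 2 = 2
  Event 9 (sale 6): sell min(6,2)=2. stock: 2 - 2 = 0. total_sold = 32
  Event 10 (return 1): 0 + 1 = 1
  Event 11 (restock 37): 1 + 37 = 38
  Event 12 (sale 22): sell min(22,38)=22. stock: 38 - 22 = 16. total_sold = 54
  Event 13 (sale 2): sell min(2,16)=2. stock: 16 - 2 = 14. total_sold = 56
  Event 14 (restock 8): 14 + 8 = 22
  Event 15 (return 7): 22 + 7 = 29
  Event 16 (restock 12): 29 + 12 = 41
Final: stock = 41, total_sold = 56

Answer: 56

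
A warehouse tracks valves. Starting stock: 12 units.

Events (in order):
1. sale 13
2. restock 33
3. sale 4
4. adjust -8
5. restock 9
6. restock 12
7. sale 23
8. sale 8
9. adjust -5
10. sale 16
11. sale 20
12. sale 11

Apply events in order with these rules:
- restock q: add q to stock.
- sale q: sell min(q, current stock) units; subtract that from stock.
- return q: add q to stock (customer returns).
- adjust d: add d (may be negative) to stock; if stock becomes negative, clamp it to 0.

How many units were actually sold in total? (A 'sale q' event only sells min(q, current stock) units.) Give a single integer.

Answer: 53

Derivation:
Processing events:
Start: stock = 12
  Event 1 (sale 13): sell min(13,12)=12. stock: 12 - 12 = 0. total_sold = 12
  Event 2 (restock 33): 0 + 33 = 33
  Event 3 (sale 4): sell min(4,33)=4. stock: 33 - 4 = 29. total_sold = 16
  Event 4 (adjust -8): 29 + -8 = 21
  Event 5 (restock 9): 21 + 9 = 30
  Event 6 (restock 12): 30 + 12 = 42
  Event 7 (sale 23): sell min(23,42)=23. stock: 42 - 23 = 19. total_sold = 39
  Event 8 (sale 8): sell min(8,19)=8. stock: 19 - 8 = 11. total_sold = 47
  Event 9 (adjust -5): 11 + -5 = 6
  Event 10 (sale 16): sell min(16,6)=6. stock: 6 - 6 = 0. total_sold = 53
  Event 11 (sale 20): sell min(20,0)=0. stock: 0 - 0 = 0. total_sold = 53
  Event 12 (sale 11): sell min(11,0)=0. stock: 0 - 0 = 0. total_sold = 53
Final: stock = 0, total_sold = 53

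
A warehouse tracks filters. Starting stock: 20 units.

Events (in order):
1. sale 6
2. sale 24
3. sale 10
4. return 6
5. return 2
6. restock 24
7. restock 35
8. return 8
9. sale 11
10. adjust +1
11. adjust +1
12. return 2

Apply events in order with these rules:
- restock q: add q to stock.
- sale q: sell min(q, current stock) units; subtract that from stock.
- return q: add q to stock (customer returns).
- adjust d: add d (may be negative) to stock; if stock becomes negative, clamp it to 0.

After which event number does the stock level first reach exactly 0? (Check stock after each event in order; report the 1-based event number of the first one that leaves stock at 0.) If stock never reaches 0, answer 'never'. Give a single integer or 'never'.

Processing events:
Start: stock = 20
  Event 1 (sale 6): sell min(6,20)=6. stock: 20 - 6 = 14. total_sold = 6
  Event 2 (sale 24): sell min(24,14)=14. stock: 14 - 14 = 0. total_sold = 20
  Event 3 (sale 10): sell min(10,0)=0. stock: 0 - 0 = 0. total_sold = 20
  Event 4 (return 6): 0 + 6 = 6
  Event 5 (return 2): 6 + 2 = 8
  Event 6 (restock 24): 8 + 24 = 32
  Event 7 (restock 35): 32 + 35 = 67
  Event 8 (return 8): 67 + 8 = 75
  Event 9 (sale 11): sell min(11,75)=11. stock: 75 - 11 = 64. total_sold = 31
  Event 10 (adjust +1): 64 + 1 = 65
  Event 11 (adjust +1): 65 + 1 = 66
  Event 12 (return 2): 66 + 2 = 68
Final: stock = 68, total_sold = 31

First zero at event 2.

Answer: 2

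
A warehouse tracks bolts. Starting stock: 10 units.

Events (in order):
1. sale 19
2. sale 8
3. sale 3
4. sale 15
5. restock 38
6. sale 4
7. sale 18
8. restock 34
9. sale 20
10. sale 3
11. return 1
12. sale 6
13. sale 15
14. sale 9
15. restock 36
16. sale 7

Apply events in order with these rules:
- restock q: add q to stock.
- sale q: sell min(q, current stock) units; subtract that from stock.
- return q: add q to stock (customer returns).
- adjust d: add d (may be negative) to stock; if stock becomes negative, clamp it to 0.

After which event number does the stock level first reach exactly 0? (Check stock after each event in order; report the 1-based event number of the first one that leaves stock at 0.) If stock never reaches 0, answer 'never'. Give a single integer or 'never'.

Answer: 1

Derivation:
Processing events:
Start: stock = 10
  Event 1 (sale 19): sell min(19,10)=10. stock: 10 - 10 = 0. total_sold = 10
  Event 2 (sale 8): sell min(8,0)=0. stock: 0 - 0 = 0. total_sold = 10
  Event 3 (sale 3): sell min(3,0)=0. stock: 0 - 0 = 0. total_sold = 10
  Event 4 (sale 15): sell min(15,0)=0. stock: 0 - 0 = 0. total_sold = 10
  Event 5 (restock 38): 0 + 38 = 38
  Event 6 (sale 4): sell min(4,38)=4. stock: 38 - 4 = 34. total_sold = 14
  Event 7 (sale 18): sell min(18,34)=18. stock: 34 - 18 = 16. total_sold = 32
  Event 8 (restock 34): 16 + 34 = 50
  Event 9 (sale 20): sell min(20,50)=20. stock: 50 - 20 = 30. total_sold = 52
  Event 10 (sale 3): sell min(3,30)=3. stock: 30 - 3 = 27. total_sold = 55
  Event 11 (return 1): 27 + 1 = 28
  Event 12 (sale 6): sell min(6,28)=6. stock: 28 - 6 = 22. total_sold = 61
  Event 13 (sale 15): sell min(15,22)=15. stock: 22 - 15 = 7. total_sold = 76
  Event 14 (sale 9): sell min(9,7)=7. stock: 7 - 7 = 0. total_sold = 83
  Event 15 (restock 36): 0 + 36 = 36
  Event 16 (sale 7): sell min(7,36)=7. stock: 36 - 7 = 29. total_sold = 90
Final: stock = 29, total_sold = 90

First zero at event 1.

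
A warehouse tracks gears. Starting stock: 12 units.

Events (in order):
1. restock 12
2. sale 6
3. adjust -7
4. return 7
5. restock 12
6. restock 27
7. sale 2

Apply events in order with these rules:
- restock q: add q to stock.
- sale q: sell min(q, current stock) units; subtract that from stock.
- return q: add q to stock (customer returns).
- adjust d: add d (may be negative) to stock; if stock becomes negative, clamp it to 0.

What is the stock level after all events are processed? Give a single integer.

Processing events:
Start: stock = 12
  Event 1 (restock 12): 12 + 12 = 24
  Event 2 (sale 6): sell min(6,24)=6. stock: 24 - 6 = 18. total_sold = 6
  Event 3 (adjust -7): 18 + -7 = 11
  Event 4 (return 7): 11 + 7 = 18
  Event 5 (restock 12): 18 + 12 = 30
  Event 6 (restock 27): 30 + 27 = 57
  Event 7 (sale 2): sell min(2,57)=2. stock: 57 - 2 = 55. total_sold = 8
Final: stock = 55, total_sold = 8

Answer: 55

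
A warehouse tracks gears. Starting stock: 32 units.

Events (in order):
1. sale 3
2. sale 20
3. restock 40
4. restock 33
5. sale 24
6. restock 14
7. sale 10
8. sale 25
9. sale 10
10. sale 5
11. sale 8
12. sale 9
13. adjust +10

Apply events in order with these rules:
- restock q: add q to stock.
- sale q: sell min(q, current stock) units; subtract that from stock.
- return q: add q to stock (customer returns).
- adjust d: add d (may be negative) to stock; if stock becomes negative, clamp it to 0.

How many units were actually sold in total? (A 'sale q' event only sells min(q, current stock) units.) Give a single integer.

Answer: 114

Derivation:
Processing events:
Start: stock = 32
  Event 1 (sale 3): sell min(3,32)=3. stock: 32 - 3 = 29. total_sold = 3
  Event 2 (sale 20): sell min(20,29)=20. stock: 29 - 20 = 9. total_sold = 23
  Event 3 (restock 40): 9 + 40 = 49
  Event 4 (restock 33): 49 + 33 = 82
  Event 5 (sale 24): sell min(24,82)=24. stock: 82 - 24 = 58. total_sold = 47
  Event 6 (restock 14): 58 + 14 = 72
  Event 7 (sale 10): sell min(10,72)=10. stock: 72 - 10 = 62. total_sold = 57
  Event 8 (sale 25): sell min(25,62)=25. stock: 62 - 25 = 37. total_sold = 82
  Event 9 (sale 10): sell min(10,37)=10. stock: 37 - 10 = 27. total_sold = 92
  Event 10 (sale 5): sell min(5,27)=5. stock: 27 - 5 = 22. total_sold = 97
  Event 11 (sale 8): sell min(8,22)=8. stock: 22 - 8 = 14. total_sold = 105
  Event 12 (sale 9): sell min(9,14)=9. stock: 14 - 9 = 5. total_sold = 114
  Event 13 (adjust +10): 5 + 10 = 15
Final: stock = 15, total_sold = 114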